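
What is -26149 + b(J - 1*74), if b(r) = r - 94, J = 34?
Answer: -26283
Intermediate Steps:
b(r) = -94 + r
-26149 + b(J - 1*74) = -26149 + (-94 + (34 - 1*74)) = -26149 + (-94 + (34 - 74)) = -26149 + (-94 - 40) = -26149 - 134 = -26283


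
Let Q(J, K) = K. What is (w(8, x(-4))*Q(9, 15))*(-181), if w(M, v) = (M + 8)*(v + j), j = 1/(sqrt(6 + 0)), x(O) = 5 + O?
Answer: -43440 - 7240*sqrt(6) ≈ -61174.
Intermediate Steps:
j = sqrt(6)/6 (j = 1/(sqrt(6)) = sqrt(6)/6 ≈ 0.40825)
w(M, v) = (8 + M)*(v + sqrt(6)/6) (w(M, v) = (M + 8)*(v + sqrt(6)/6) = (8 + M)*(v + sqrt(6)/6))
(w(8, x(-4))*Q(9, 15))*(-181) = ((8*(5 - 4) + 4*sqrt(6)/3 + 8*(5 - 4) + (1/6)*8*sqrt(6))*15)*(-181) = ((8*1 + 4*sqrt(6)/3 + 8*1 + 4*sqrt(6)/3)*15)*(-181) = ((8 + 4*sqrt(6)/3 + 8 + 4*sqrt(6)/3)*15)*(-181) = ((16 + 8*sqrt(6)/3)*15)*(-181) = (240 + 40*sqrt(6))*(-181) = -43440 - 7240*sqrt(6)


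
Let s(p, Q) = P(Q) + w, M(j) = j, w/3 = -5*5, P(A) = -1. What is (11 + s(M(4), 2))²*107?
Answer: 452075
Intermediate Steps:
w = -75 (w = 3*(-5*5) = 3*(-25) = -75)
s(p, Q) = -76 (s(p, Q) = -1 - 75 = -76)
(11 + s(M(4), 2))²*107 = (11 - 76)²*107 = (-65)²*107 = 4225*107 = 452075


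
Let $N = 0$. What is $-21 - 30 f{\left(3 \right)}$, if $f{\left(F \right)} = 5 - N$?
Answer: $-171$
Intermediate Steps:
$f{\left(F \right)} = 5$ ($f{\left(F \right)} = 5 - 0 = 5 + 0 = 5$)
$-21 - 30 f{\left(3 \right)} = -21 - 150 = -171$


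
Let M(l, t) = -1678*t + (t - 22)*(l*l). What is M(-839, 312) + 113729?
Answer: 203727283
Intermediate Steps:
M(l, t) = -1678*t + l²*(-22 + t) (M(l, t) = -1678*t + (-22 + t)*l² = -1678*t + l²*(-22 + t))
M(-839, 312) + 113729 = (-1678*312 - 22*(-839)² + 312*(-839)²) + 113729 = (-523536 - 22*703921 + 312*703921) + 113729 = (-523536 - 15486262 + 219623352) + 113729 = 203613554 + 113729 = 203727283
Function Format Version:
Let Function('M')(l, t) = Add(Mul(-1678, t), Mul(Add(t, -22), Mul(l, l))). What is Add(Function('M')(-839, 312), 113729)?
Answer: 203727283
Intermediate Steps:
Function('M')(l, t) = Add(Mul(-1678, t), Mul(Pow(l, 2), Add(-22, t))) (Function('M')(l, t) = Add(Mul(-1678, t), Mul(Add(-22, t), Pow(l, 2))) = Add(Mul(-1678, t), Mul(Pow(l, 2), Add(-22, t))))
Add(Function('M')(-839, 312), 113729) = Add(Add(Mul(-1678, 312), Mul(-22, Pow(-839, 2)), Mul(312, Pow(-839, 2))), 113729) = Add(Add(-523536, Mul(-22, 703921), Mul(312, 703921)), 113729) = Add(Add(-523536, -15486262, 219623352), 113729) = Add(203613554, 113729) = 203727283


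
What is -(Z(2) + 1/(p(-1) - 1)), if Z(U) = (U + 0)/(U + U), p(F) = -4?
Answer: -3/10 ≈ -0.30000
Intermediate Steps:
Z(U) = 1/2 (Z(U) = U/((2*U)) = U*(1/(2*U)) = 1/2)
-(Z(2) + 1/(p(-1) - 1)) = -(1/2 + 1/(-4 - 1)) = -(1/2 + 1/(-5)) = -(1/2 - 1/5) = -1*3/10 = -3/10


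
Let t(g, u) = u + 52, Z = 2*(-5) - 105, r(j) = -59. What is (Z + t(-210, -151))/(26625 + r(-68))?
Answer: -107/13283 ≈ -0.0080554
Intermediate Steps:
Z = -115 (Z = -10 - 105 = -115)
t(g, u) = 52 + u
(Z + t(-210, -151))/(26625 + r(-68)) = (-115 + (52 - 151))/(26625 - 59) = (-115 - 99)/26566 = -214*1/26566 = -107/13283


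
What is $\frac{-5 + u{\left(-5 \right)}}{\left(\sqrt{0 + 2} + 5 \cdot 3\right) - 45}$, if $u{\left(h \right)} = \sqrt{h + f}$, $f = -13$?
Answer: $\frac{75}{449} - \frac{3 i}{449} + \frac{5 \sqrt{2}}{898} - \frac{45 i \sqrt{2}}{449} \approx 0.17491 - 0.14842 i$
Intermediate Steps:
$u{\left(h \right)} = \sqrt{-13 + h}$ ($u{\left(h \right)} = \sqrt{h - 13} = \sqrt{-13 + h}$)
$\frac{-5 + u{\left(-5 \right)}}{\left(\sqrt{0 + 2} + 5 \cdot 3\right) - 45} = \frac{-5 + \sqrt{-13 - 5}}{\left(\sqrt{0 + 2} + 5 \cdot 3\right) - 45} = \frac{-5 + \sqrt{-18}}{\left(\sqrt{2} + 15\right) - 45} = \frac{-5 + 3 i \sqrt{2}}{\left(15 + \sqrt{2}\right) - 45} = \frac{-5 + 3 i \sqrt{2}}{-30 + \sqrt{2}}$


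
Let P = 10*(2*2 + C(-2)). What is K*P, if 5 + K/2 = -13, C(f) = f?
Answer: -720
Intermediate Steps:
P = 20 (P = 10*(2*2 - 2) = 10*(4 - 2) = 10*2 = 20)
K = -36 (K = -10 + 2*(-13) = -10 - 26 = -36)
K*P = -36*20 = -720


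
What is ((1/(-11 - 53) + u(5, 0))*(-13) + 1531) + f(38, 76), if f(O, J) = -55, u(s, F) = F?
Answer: 94477/64 ≈ 1476.2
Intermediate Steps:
((1/(-11 - 53) + u(5, 0))*(-13) + 1531) + f(38, 76) = ((1/(-11 - 53) + 0)*(-13) + 1531) - 55 = ((1/(-64) + 0)*(-13) + 1531) - 55 = ((-1/64 + 0)*(-13) + 1531) - 55 = (-1/64*(-13) + 1531) - 55 = (13/64 + 1531) - 55 = 97997/64 - 55 = 94477/64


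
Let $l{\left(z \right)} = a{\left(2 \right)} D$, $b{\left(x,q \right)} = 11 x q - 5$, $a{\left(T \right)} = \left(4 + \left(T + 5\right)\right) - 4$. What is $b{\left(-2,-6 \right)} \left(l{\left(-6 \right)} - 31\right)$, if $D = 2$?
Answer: $-2159$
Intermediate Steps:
$a{\left(T \right)} = 5 + T$ ($a{\left(T \right)} = \left(4 + \left(5 + T\right)\right) - 4 = \left(9 + T\right) - 4 = 5 + T$)
$b{\left(x,q \right)} = -5 + 11 q x$ ($b{\left(x,q \right)} = 11 q x - 5 = -5 + 11 q x$)
$l{\left(z \right)} = 14$ ($l{\left(z \right)} = \left(5 + 2\right) 2 = 7 \cdot 2 = 14$)
$b{\left(-2,-6 \right)} \left(l{\left(-6 \right)} - 31\right) = \left(-5 + 11 \left(-6\right) \left(-2\right)\right) \left(14 - 31\right) = \left(-5 + 132\right) \left(-17\right) = 127 \left(-17\right) = -2159$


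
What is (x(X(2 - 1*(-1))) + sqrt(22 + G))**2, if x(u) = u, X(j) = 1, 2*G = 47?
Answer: 93/2 + sqrt(182) ≈ 59.991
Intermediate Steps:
G = 47/2 (G = (1/2)*47 = 47/2 ≈ 23.500)
(x(X(2 - 1*(-1))) + sqrt(22 + G))**2 = (1 + sqrt(22 + 47/2))**2 = (1 + sqrt(91/2))**2 = (1 + sqrt(182)/2)**2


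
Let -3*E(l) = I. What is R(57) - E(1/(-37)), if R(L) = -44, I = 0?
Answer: -44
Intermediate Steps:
E(l) = 0 (E(l) = -⅓*0 = 0)
R(57) - E(1/(-37)) = -44 - 1*0 = -44 + 0 = -44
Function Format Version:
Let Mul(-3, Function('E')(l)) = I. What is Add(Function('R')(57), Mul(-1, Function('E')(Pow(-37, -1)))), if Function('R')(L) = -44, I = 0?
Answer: -44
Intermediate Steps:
Function('E')(l) = 0 (Function('E')(l) = Mul(Rational(-1, 3), 0) = 0)
Add(Function('R')(57), Mul(-1, Function('E')(Pow(-37, -1)))) = Add(-44, Mul(-1, 0)) = Add(-44, 0) = -44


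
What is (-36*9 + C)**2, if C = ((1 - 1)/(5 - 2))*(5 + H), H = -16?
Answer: 104976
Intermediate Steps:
C = 0 (C = ((1 - 1)/(5 - 2))*(5 - 16) = (0/3)*(-11) = (0*(1/3))*(-11) = 0*(-11) = 0)
(-36*9 + C)**2 = (-36*9 + 0)**2 = (-324 + 0)**2 = (-324)**2 = 104976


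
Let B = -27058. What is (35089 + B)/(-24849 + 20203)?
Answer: -8031/4646 ≈ -1.7286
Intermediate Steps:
(35089 + B)/(-24849 + 20203) = (35089 - 27058)/(-24849 + 20203) = 8031/(-4646) = 8031*(-1/4646) = -8031/4646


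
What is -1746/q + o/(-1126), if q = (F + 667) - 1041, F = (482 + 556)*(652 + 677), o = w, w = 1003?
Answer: -346307845/388224532 ≈ -0.89203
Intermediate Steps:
o = 1003
F = 1379502 (F = 1038*1329 = 1379502)
q = 1379128 (q = (1379502 + 667) - 1041 = 1380169 - 1041 = 1379128)
-1746/q + o/(-1126) = -1746/1379128 + 1003/(-1126) = -1746*1/1379128 + 1003*(-1/1126) = -873/689564 - 1003/1126 = -346307845/388224532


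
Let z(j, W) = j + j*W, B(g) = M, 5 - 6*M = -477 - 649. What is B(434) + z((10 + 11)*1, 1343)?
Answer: 56825/2 ≈ 28413.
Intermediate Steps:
M = 377/2 (M = ⅚ - (-477 - 649)/6 = ⅚ - ⅙*(-1126) = ⅚ + 563/3 = 377/2 ≈ 188.50)
B(g) = 377/2
z(j, W) = j + W*j
B(434) + z((10 + 11)*1, 1343) = 377/2 + ((10 + 11)*1)*(1 + 1343) = 377/2 + (21*1)*1344 = 377/2 + 21*1344 = 377/2 + 28224 = 56825/2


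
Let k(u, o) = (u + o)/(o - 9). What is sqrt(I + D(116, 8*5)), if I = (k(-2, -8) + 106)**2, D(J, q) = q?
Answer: 2*sqrt(823726)/17 ≈ 106.78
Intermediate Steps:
k(u, o) = (o + u)/(-9 + o)
I = 3283344/289 (I = ((-8 - 2)/(-9 - 8) + 106)**2 = (-10/(-17) + 106)**2 = (-1/17*(-10) + 106)**2 = (10/17 + 106)**2 = (1812/17)**2 = 3283344/289 ≈ 11361.)
sqrt(I + D(116, 8*5)) = sqrt(3283344/289 + 8*5) = sqrt(3283344/289 + 40) = sqrt(3294904/289) = 2*sqrt(823726)/17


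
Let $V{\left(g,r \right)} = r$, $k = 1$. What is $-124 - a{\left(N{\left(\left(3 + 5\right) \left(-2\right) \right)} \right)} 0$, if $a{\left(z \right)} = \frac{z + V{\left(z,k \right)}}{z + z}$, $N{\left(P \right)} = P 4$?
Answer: $-124$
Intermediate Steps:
$N{\left(P \right)} = 4 P$
$a{\left(z \right)} = \frac{1 + z}{2 z}$ ($a{\left(z \right)} = \frac{z + 1}{z + z} = \frac{1 + z}{2 z}$)
$-124 - a{\left(N{\left(\left(3 + 5\right) \left(-2\right) \right)} \right)} 0 = -124 - \frac{1 + 4 \left(3 + 5\right) \left(-2\right)}{2 \cdot 4 \left(3 + 5\right) \left(-2\right)} 0 = -124 - \frac{1 + 4 \cdot 8 \left(-2\right)}{2 \cdot 4 \cdot 8 \left(-2\right)} 0 = -124 - \frac{1 + 4 \left(-16\right)}{2 \cdot 4 \left(-16\right)} 0 = -124 - \frac{1 - 64}{2 \left(-64\right)} 0 = -124 - \frac{1}{2} \left(- \frac{1}{64}\right) \left(-63\right) 0 = -124 - \frac{63}{128} \cdot 0 = -124 - 0 = -124 + 0 = -124$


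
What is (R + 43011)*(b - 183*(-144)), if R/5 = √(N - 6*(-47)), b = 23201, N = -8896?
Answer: 2131324083 + 247765*I*√8614 ≈ 2.1313e+9 + 2.2995e+7*I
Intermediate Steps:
R = 5*I*√8614 (R = 5*√(-8896 - 6*(-47)) = 5*√(-8896 + 282) = 5*√(-8614) = 5*(I*√8614) = 5*I*√8614 ≈ 464.06*I)
(R + 43011)*(b - 183*(-144)) = (5*I*√8614 + 43011)*(23201 - 183*(-144)) = (43011 + 5*I*√8614)*(23201 + 26352) = (43011 + 5*I*√8614)*49553 = 2131324083 + 247765*I*√8614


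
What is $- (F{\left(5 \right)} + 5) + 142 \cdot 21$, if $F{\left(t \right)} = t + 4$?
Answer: $2968$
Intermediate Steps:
$F{\left(t \right)} = 4 + t$
$- (F{\left(5 \right)} + 5) + 142 \cdot 21 = - (\left(4 + 5\right) + 5) + 142 \cdot 21 = - (9 + 5) + 2982 = \left(-1\right) 14 + 2982 = -14 + 2982 = 2968$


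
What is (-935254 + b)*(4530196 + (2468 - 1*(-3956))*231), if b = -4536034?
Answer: -32905092012320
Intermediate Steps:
(-935254 + b)*(4530196 + (2468 - 1*(-3956))*231) = (-935254 - 4536034)*(4530196 + (2468 - 1*(-3956))*231) = -5471288*(4530196 + (2468 + 3956)*231) = -5471288*(4530196 + 6424*231) = -5471288*(4530196 + 1483944) = -5471288*6014140 = -32905092012320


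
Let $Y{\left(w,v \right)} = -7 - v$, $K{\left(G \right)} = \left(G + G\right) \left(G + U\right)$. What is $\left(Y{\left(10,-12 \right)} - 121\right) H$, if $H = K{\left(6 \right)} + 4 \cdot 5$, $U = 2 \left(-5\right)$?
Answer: $3248$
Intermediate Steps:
$U = -10$
$K{\left(G \right)} = 2 G \left(-10 + G\right)$ ($K{\left(G \right)} = \left(G + G\right) \left(G - 10\right) = 2 G \left(-10 + G\right)$)
$H = -28$ ($H = 2 \cdot 6 \left(-10 + 6\right) + 4 \cdot 5 = 2 \cdot 6 \left(-4\right) + 20 = -48 + 20 = -28$)
$\left(Y{\left(10,-12 \right)} - 121\right) H = \left(\left(-7 - -12\right) - 121\right) \left(-28\right) = \left(\left(-7 + 12\right) - 121\right) \left(-28\right) = \left(5 - 121\right) \left(-28\right) = \left(-116\right) \left(-28\right) = 3248$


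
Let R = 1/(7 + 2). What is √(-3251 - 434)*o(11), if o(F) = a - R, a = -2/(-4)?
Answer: 7*I*√3685/18 ≈ 23.607*I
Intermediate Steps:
R = ⅑ (R = 1/9 = ⅑ ≈ 0.11111)
a = ½ (a = -2*(-¼) = ½ ≈ 0.50000)
o(F) = 7/18 (o(F) = ½ - 1*⅑ = ½ - ⅑ = 7/18)
√(-3251 - 434)*o(11) = √(-3251 - 434)*(7/18) = √(-3685)*(7/18) = (I*√3685)*(7/18) = 7*I*√3685/18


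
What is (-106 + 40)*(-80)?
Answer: 5280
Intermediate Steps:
(-106 + 40)*(-80) = -66*(-80) = 5280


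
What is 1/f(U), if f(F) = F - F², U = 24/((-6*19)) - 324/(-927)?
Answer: 3829849/458320 ≈ 8.3563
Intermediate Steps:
U = 272/1957 (U = 24/(-114) - 324*(-1/927) = 24*(-1/114) + 36/103 = -4/19 + 36/103 = 272/1957 ≈ 0.13899)
1/f(U) = 1/(272*(1 - 1*272/1957)/1957) = 1/(272*(1 - 272/1957)/1957) = 1/((272/1957)*(1685/1957)) = 1/(458320/3829849) = 3829849/458320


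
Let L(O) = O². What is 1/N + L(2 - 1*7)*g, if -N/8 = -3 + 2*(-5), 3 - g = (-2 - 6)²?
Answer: -158599/104 ≈ -1525.0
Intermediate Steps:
g = -61 (g = 3 - (-2 - 6)² = 3 - 1*(-8)² = 3 - 1*64 = 3 - 64 = -61)
N = 104 (N = -8*(-3 + 2*(-5)) = -8*(-3 - 10) = -8*(-13) = 104)
1/N + L(2 - 1*7)*g = 1/104 + (2 - 1*7)²*(-61) = 1/104 + (2 - 7)²*(-61) = 1/104 + (-5)²*(-61) = 1/104 + 25*(-61) = 1/104 - 1525 = -158599/104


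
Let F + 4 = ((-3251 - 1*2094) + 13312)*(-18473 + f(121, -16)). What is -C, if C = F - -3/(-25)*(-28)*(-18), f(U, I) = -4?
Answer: 3680158087/25 ≈ 1.4721e+8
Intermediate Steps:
F = -147206263 (F = -4 + ((-3251 - 1*2094) + 13312)*(-18473 - 4) = -4 + ((-3251 - 2094) + 13312)*(-18477) = -4 + (-5345 + 13312)*(-18477) = -4 + 7967*(-18477) = -4 - 147206259 = -147206263)
C = -3680158087/25 (C = -147206263 - -3/(-25)*(-28)*(-18) = -147206263 - -3*(-1/25)*(-28)*(-18) = -147206263 - (3/25)*(-28)*(-18) = -147206263 - (-84)*(-18)/25 = -147206263 - 1*1512/25 = -147206263 - 1512/25 = -3680158087/25 ≈ -1.4721e+8)
-C = -1*(-3680158087/25) = 3680158087/25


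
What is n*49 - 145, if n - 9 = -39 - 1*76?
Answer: -5339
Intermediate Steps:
n = -106 (n = 9 + (-39 - 1*76) = 9 + (-39 - 76) = 9 - 115 = -106)
n*49 - 145 = -106*49 - 145 = -5194 - 145 = -5339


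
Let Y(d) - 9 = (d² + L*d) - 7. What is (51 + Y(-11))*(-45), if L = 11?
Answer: -2385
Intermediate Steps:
Y(d) = 2 + d² + 11*d (Y(d) = 9 + ((d² + 11*d) - 7) = 9 + (-7 + d² + 11*d) = 2 + d² + 11*d)
(51 + Y(-11))*(-45) = (51 + (2 + (-11)² + 11*(-11)))*(-45) = (51 + (2 + 121 - 121))*(-45) = (51 + 2)*(-45) = 53*(-45) = -2385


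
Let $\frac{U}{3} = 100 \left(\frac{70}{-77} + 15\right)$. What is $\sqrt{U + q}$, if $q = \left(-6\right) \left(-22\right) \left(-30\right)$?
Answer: $\frac{14 \sqrt{165}}{11} \approx 16.348$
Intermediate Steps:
$q = -3960$ ($q = 132 \left(-30\right) = -3960$)
$U = \frac{46500}{11}$ ($U = 3 \cdot 100 \left(\frac{70}{-77} + 15\right) = 3 \cdot 100 \left(70 \left(- \frac{1}{77}\right) + 15\right) = 3 \cdot 100 \left(- \frac{10}{11} + 15\right) = 3 \cdot 100 \cdot \frac{155}{11} = 3 \cdot \frac{15500}{11} = \frac{46500}{11} \approx 4227.3$)
$\sqrt{U + q} = \sqrt{\frac{46500}{11} - 3960} = \sqrt{\frac{2940}{11}} = \frac{14 \sqrt{165}}{11}$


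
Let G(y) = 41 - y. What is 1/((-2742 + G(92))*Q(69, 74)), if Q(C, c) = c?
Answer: -1/206682 ≈ -4.8384e-6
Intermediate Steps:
1/((-2742 + G(92))*Q(69, 74)) = 1/((-2742 + (41 - 1*92))*74) = (1/74)/(-2742 + (41 - 92)) = (1/74)/(-2742 - 51) = (1/74)/(-2793) = -1/2793*1/74 = -1/206682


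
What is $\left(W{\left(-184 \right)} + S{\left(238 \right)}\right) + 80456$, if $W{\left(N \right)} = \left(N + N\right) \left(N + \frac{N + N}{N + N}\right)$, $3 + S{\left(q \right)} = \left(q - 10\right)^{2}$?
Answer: $199781$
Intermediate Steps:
$S{\left(q \right)} = -3 + \left(-10 + q\right)^{2}$ ($S{\left(q \right)} = -3 + \left(q - 10\right)^{2} = -3 + \left(-10 + q\right)^{2}$)
$W{\left(N \right)} = 2 N \left(1 + N\right)$ ($W{\left(N \right)} = 2 N \left(N + \frac{2 N}{2 N}\right) = 2 N \left(N + 2 N \frac{1}{2 N}\right) = 2 N \left(N + 1\right) = 2 N \left(1 + N\right)$)
$\left(W{\left(-184 \right)} + S{\left(238 \right)}\right) + 80456 = \left(2 \left(-184\right) \left(1 - 184\right) - \left(3 - \left(-10 + 238\right)^{2}\right)\right) + 80456 = \left(2 \left(-184\right) \left(-183\right) - \left(3 - 228^{2}\right)\right) + 80456 = \left(67344 + \left(-3 + 51984\right)\right) + 80456 = \left(67344 + 51981\right) + 80456 = 119325 + 80456 = 199781$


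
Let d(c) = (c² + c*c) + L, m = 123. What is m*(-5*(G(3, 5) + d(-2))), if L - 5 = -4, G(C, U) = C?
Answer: -7380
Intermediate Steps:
L = 1 (L = 5 - 4 = 1)
d(c) = 1 + 2*c² (d(c) = (c² + c*c) + 1 = (c² + c²) + 1 = 2*c² + 1 = 1 + 2*c²)
m*(-5*(G(3, 5) + d(-2))) = 123*(-5*(3 + (1 + 2*(-2)²))) = 123*(-5*(3 + (1 + 2*4))) = 123*(-5*(3 + (1 + 8))) = 123*(-5*(3 + 9)) = 123*(-5*12) = 123*(-60) = -7380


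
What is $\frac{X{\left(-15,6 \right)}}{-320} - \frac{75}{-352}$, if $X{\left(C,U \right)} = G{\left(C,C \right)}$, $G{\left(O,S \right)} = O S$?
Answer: $- \frac{345}{704} \approx -0.49006$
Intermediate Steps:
$X{\left(C,U \right)} = C^{2}$ ($X{\left(C,U \right)} = C C = C^{2}$)
$\frac{X{\left(-15,6 \right)}}{-320} - \frac{75}{-352} = \frac{\left(-15\right)^{2}}{-320} - \frac{75}{-352} = 225 \left(- \frac{1}{320}\right) - - \frac{75}{352} = - \frac{45}{64} + \frac{75}{352} = - \frac{345}{704}$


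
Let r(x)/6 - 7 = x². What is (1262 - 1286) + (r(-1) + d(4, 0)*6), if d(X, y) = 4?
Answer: 48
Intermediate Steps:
r(x) = 42 + 6*x²
(1262 - 1286) + (r(-1) + d(4, 0)*6) = (1262 - 1286) + ((42 + 6*(-1)²) + 4*6) = -24 + ((42 + 6*1) + 24) = -24 + ((42 + 6) + 24) = -24 + (48 + 24) = -24 + 72 = 48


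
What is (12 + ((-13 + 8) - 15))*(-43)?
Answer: 344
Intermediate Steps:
(12 + ((-13 + 8) - 15))*(-43) = (12 + (-5 - 15))*(-43) = (12 - 20)*(-43) = -8*(-43) = 344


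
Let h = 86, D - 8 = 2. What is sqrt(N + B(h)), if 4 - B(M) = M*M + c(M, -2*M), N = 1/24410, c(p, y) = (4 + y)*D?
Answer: I*sqrt(3403484322790)/24410 ≈ 75.578*I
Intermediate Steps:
D = 10 (D = 8 + 2 = 10)
c(p, y) = 40 + 10*y (c(p, y) = (4 + y)*10 = 40 + 10*y)
N = 1/24410 ≈ 4.0967e-5
B(M) = -36 - M**2 + 20*M (B(M) = 4 - (M*M + (40 + 10*(-2*M))) = 4 - (M**2 + (40 - 20*M)) = 4 - (40 + M**2 - 20*M) = 4 + (-40 - M**2 + 20*M) = -36 - M**2 + 20*M)
sqrt(N + B(h)) = sqrt(1/24410 + (-36 - 1*86**2 + 20*86)) = sqrt(1/24410 + (-36 - 1*7396 + 1720)) = sqrt(1/24410 + (-36 - 7396 + 1720)) = sqrt(1/24410 - 5712) = sqrt(-139429919/24410) = I*sqrt(3403484322790)/24410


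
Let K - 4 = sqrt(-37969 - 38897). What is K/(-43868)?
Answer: -1/10967 - I*sqrt(76866)/43868 ≈ -9.1183e-5 - 0.00632*I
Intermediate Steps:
K = 4 + I*sqrt(76866) (K = 4 + sqrt(-37969 - 38897) = 4 + sqrt(-76866) = 4 + I*sqrt(76866) ≈ 4.0 + 277.25*I)
K/(-43868) = (4 + I*sqrt(76866))/(-43868) = (4 + I*sqrt(76866))*(-1/43868) = -1/10967 - I*sqrt(76866)/43868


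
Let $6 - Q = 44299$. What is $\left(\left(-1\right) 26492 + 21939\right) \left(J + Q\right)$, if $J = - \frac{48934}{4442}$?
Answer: $\frac{448011648660}{2221} \approx 2.0172 \cdot 10^{8}$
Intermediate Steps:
$Q = -44293$ ($Q = 6 - 44299 = -44293$)
$J = - \frac{24467}{2221}$ ($J = \left(-48934\right) \frac{1}{4442} = - \frac{24467}{2221} \approx -11.016$)
$\left(\left(-1\right) 26492 + 21939\right) \left(J + Q\right) = \left(\left(-1\right) 26492 + 21939\right) \left(- \frac{24467}{2221} - 44293\right) = \left(-26492 + 21939\right) \left(- \frac{98399220}{2221}\right) = \left(-4553\right) \left(- \frac{98399220}{2221}\right) = \frac{448011648660}{2221}$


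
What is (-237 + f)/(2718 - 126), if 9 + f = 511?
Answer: 265/2592 ≈ 0.10224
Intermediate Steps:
f = 502 (f = -9 + 511 = 502)
(-237 + f)/(2718 - 126) = (-237 + 502)/(2718 - 126) = 265/2592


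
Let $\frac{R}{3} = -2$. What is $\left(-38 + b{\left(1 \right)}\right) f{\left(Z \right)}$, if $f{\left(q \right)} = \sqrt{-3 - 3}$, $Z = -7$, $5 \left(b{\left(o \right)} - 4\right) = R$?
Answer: $- \frac{176 i \sqrt{6}}{5} \approx - 86.222 i$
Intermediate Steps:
$R = -6$ ($R = 3 \left(-2\right) = -6$)
$b{\left(o \right)} = \frac{14}{5}$ ($b{\left(o \right)} = 4 + \frac{1}{5} \left(-6\right) = 4 - \frac{6}{5} = \frac{14}{5}$)
$f{\left(q \right)} = i \sqrt{6}$ ($f{\left(q \right)} = \sqrt{-6} = i \sqrt{6}$)
$\left(-38 + b{\left(1 \right)}\right) f{\left(Z \right)} = \left(-38 + \frac{14}{5}\right) i \sqrt{6} = - \frac{176 i \sqrt{6}}{5}$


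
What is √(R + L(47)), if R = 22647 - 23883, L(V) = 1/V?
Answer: I*√2730277/47 ≈ 35.156*I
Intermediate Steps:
R = -1236
√(R + L(47)) = √(-1236 + 1/47) = √(-58091/47) = I*√2730277/47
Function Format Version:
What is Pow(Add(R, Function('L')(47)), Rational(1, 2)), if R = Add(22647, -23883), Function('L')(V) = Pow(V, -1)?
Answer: Mul(Rational(1, 47), I, Pow(2730277, Rational(1, 2))) ≈ Mul(35.156, I)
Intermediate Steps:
R = -1236
Pow(Add(R, Function('L')(47)), Rational(1, 2)) = Pow(Add(-1236, Pow(47, -1)), Rational(1, 2)) = Pow(Add(-1236, Rational(1, 47)), Rational(1, 2)) = Pow(Rational(-58091, 47), Rational(1, 2)) = Mul(Rational(1, 47), I, Pow(2730277, Rational(1, 2)))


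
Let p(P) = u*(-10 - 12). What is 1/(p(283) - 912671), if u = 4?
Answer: -1/912759 ≈ -1.0956e-6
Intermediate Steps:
p(P) = -88 (p(P) = 4*(-10 - 12) = 4*(-22) = -88)
1/(p(283) - 912671) = 1/(-88 - 912671) = 1/(-912759) = -1/912759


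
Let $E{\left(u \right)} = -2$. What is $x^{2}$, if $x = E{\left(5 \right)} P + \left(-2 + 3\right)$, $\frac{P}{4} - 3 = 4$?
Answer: $3025$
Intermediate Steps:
$P = 28$ ($P = 12 + 4 \cdot 4 = 12 + 16 = 28$)
$x = -55$ ($x = \left(-2\right) 28 + \left(-2 + 3\right) = -56 + 1 = -55$)
$x^{2} = \left(-55\right)^{2} = 3025$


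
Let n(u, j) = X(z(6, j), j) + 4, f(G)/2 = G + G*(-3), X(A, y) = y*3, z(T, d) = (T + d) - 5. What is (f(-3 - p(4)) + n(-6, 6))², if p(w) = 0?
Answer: 1156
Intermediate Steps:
z(T, d) = -5 + T + d
X(A, y) = 3*y
f(G) = -4*G (f(G) = 2*(G + G*(-3)) = 2*(G - 3*G) = 2*(-2*G) = -4*G)
n(u, j) = 4 + 3*j (n(u, j) = 3*j + 4 = 4 + 3*j)
(f(-3 - p(4)) + n(-6, 6))² = (-4*(-3 - 1*0) + (4 + 3*6))² = (-4*(-3 + 0) + (4 + 18))² = (-4*(-3) + 22)² = (12 + 22)² = 34² = 1156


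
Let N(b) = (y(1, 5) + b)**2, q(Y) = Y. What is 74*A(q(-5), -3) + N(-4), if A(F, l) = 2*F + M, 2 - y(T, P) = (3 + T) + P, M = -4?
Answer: -915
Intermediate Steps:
y(T, P) = -1 - P - T (y(T, P) = 2 - ((3 + T) + P) = 2 - (3 + P + T) = 2 + (-3 - P - T) = -1 - P - T)
A(F, l) = -4 + 2*F (A(F, l) = 2*F - 4 = -4 + 2*F)
N(b) = (-7 + b)**2 (N(b) = ((-1 - 1*5 - 1*1) + b)**2 = ((-1 - 5 - 1) + b)**2 = (-7 + b)**2)
74*A(q(-5), -3) + N(-4) = 74*(-4 + 2*(-5)) + (-7 - 4)**2 = 74*(-4 - 10) + (-11)**2 = 74*(-14) + 121 = -1036 + 121 = -915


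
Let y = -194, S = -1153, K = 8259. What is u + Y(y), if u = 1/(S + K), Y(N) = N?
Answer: -1378563/7106 ≈ -194.00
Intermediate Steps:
u = 1/7106 (u = 1/(-1153 + 8259) = 1/7106 ≈ 0.00014073)
u + Y(y) = 1/7106 - 194 = -1378563/7106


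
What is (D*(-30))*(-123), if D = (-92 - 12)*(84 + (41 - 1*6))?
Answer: -45667440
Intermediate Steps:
D = -12376 (D = -104*(84 + (41 - 6)) = -104*(84 + 35) = -104*119 = -12376)
(D*(-30))*(-123) = -12376*(-30)*(-123) = 371280*(-123) = -45667440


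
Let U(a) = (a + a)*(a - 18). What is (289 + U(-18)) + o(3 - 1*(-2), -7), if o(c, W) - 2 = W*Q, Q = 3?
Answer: 1566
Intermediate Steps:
o(c, W) = 2 + 3*W (o(c, W) = 2 + W*3 = 2 + 3*W)
U(a) = 2*a*(-18 + a) (U(a) = (2*a)*(-18 + a) = 2*a*(-18 + a))
(289 + U(-18)) + o(3 - 1*(-2), -7) = (289 + 2*(-18)*(-18 - 18)) + (2 + 3*(-7)) = (289 + 2*(-18)*(-36)) + (2 - 21) = (289 + 1296) - 19 = 1585 - 19 = 1566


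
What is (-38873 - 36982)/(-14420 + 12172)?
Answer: 75855/2248 ≈ 33.743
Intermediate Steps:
(-38873 - 36982)/(-14420 + 12172) = -75855/(-2248) = -75855*(-1/2248) = 75855/2248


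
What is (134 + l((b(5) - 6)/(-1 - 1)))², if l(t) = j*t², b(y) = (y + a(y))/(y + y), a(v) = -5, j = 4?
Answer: 28900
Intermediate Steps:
b(y) = (-5 + y)/(2*y) (b(y) = (y - 5)/(y + y) = (-5 + y)/((2*y)) = (-5 + y)*(1/(2*y)) = (-5 + y)/(2*y))
l(t) = 4*t²
(134 + l((b(5) - 6)/(-1 - 1)))² = (134 + 4*(((½)*(-5 + 5)/5 - 6)/(-1 - 1))²)² = (134 + 4*(((½)*(⅕)*0 - 6)/(-2))²)² = (134 + 4*((0 - 6)*(-½))²)² = (134 + 4*(-6*(-½))²)² = (134 + 4*3²)² = (134 + 4*9)² = (134 + 36)² = 170² = 28900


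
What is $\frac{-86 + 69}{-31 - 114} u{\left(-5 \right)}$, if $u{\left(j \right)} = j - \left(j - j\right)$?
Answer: $- \frac{17}{29} \approx -0.58621$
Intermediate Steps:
$u{\left(j \right)} = j$ ($u{\left(j \right)} = j - 0 = j + 0 = j$)
$\frac{-86 + 69}{-31 - 114} u{\left(-5 \right)} = \frac{-86 + 69}{-31 - 114} \left(-5\right) = - \frac{17}{-145} \left(-5\right) = \left(-17\right) \left(- \frac{1}{145}\right) \left(-5\right) = \frac{17}{145} \left(-5\right) = - \frac{17}{29}$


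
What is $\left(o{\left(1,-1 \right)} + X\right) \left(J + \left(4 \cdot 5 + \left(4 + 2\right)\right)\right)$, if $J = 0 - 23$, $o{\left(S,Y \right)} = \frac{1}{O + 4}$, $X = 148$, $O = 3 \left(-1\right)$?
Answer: $447$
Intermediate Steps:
$O = -3$
$o{\left(S,Y \right)} = 1$ ($o{\left(S,Y \right)} = \frac{1}{-3 + 4} = 1^{-1} = 1$)
$J = -23$
$\left(o{\left(1,-1 \right)} + X\right) \left(J + \left(4 \cdot 5 + \left(4 + 2\right)\right)\right) = \left(1 + 148\right) \left(-23 + \left(4 \cdot 5 + \left(4 + 2\right)\right)\right) = 149 \left(-23 + \left(20 + 6\right)\right) = 149 \left(-23 + 26\right) = 149 \cdot 3 = 447$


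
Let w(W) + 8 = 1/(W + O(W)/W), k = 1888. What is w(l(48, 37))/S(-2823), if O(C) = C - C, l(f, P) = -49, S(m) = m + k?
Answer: 393/45815 ≈ 0.0085780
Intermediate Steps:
S(m) = 1888 + m (S(m) = m + 1888 = 1888 + m)
O(C) = 0
w(W) = -8 + 1/W (w(W) = -8 + 1/(W + 0/W) = -8 + 1/(W + 0) = -8 + 1/W)
w(l(48, 37))/S(-2823) = (-8 + 1/(-49))/(1888 - 2823) = (-8 - 1/49)/(-935) = -393/49*(-1/935) = 393/45815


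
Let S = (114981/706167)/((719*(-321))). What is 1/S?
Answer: -54327545811/38327 ≈ -1.4175e+6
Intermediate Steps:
S = -38327/54327545811 (S = (114981*(1/706167))/(-230799) = (38327/235389)*(-1/230799) = -38327/54327545811 ≈ -7.0548e-7)
1/S = 1/(-38327/54327545811) = -54327545811/38327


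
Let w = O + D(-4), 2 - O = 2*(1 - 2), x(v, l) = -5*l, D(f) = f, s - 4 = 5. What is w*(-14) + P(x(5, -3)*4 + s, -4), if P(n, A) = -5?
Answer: -5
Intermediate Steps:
s = 9 (s = 4 + 5 = 9)
O = 4 (O = 2 - 2*(1 - 2) = 2 - 2*(-1) = 2 - 1*(-2) = 2 + 2 = 4)
w = 0 (w = 4 - 4 = 0)
w*(-14) + P(x(5, -3)*4 + s, -4) = 0*(-14) - 5 = 0 - 5 = -5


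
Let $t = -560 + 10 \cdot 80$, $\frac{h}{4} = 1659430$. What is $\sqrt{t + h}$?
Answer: $2 \sqrt{1659490} \approx 2576.4$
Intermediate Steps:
$h = 6637720$ ($h = 4 \cdot 1659430 = 6637720$)
$t = 240$ ($t = -560 + 800 = 240$)
$\sqrt{t + h} = \sqrt{240 + 6637720} = \sqrt{6637960} = 2 \sqrt{1659490}$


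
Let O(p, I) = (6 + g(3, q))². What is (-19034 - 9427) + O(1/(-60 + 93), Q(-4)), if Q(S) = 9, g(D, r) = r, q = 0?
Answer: -28425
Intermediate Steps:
O(p, I) = 36 (O(p, I) = (6 + 0)² = 6² = 36)
(-19034 - 9427) + O(1/(-60 + 93), Q(-4)) = (-19034 - 9427) + 36 = -28461 + 36 = -28425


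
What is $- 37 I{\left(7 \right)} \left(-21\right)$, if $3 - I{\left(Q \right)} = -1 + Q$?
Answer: $-2331$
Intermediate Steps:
$I{\left(Q \right)} = 4 - Q$ ($I{\left(Q \right)} = 3 - \left(-1 + Q\right) = 4 - Q$)
$- 37 I{\left(7 \right)} \left(-21\right) = - 37 \left(4 - 7\right) \left(-21\right) = \left(-37\right) \left(-3\right) \left(-21\right) = 111 \left(-21\right) = -2331$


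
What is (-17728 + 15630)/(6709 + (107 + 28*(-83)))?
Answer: -1049/2246 ≈ -0.46705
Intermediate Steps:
(-17728 + 15630)/(6709 + (107 + 28*(-83))) = -2098/(6709 + (107 - 2324)) = -2098/(6709 - 2217) = -2098/4492 = -2098*1/4492 = -1049/2246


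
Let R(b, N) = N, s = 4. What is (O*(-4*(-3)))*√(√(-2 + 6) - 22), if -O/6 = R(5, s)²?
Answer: -2304*I*√5 ≈ -5151.9*I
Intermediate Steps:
O = -96 (O = -6*4² = -6*16 = -96)
(O*(-4*(-3)))*√(√(-2 + 6) - 22) = (-(-384)*(-3))*√(√(-2 + 6) - 22) = (-96*12)*√(√4 - 22) = -1152*√(2 - 22) = -2304*I*√5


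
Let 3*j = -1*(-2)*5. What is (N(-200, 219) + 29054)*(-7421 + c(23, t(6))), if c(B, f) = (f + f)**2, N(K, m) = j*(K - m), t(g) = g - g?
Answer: -615735212/3 ≈ -2.0524e+8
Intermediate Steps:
j = 10/3 (j = (-1*(-2)*5)/3 = (2*5)/3 = (1/3)*10 = 10/3 ≈ 3.3333)
t(g) = 0
N(K, m) = -10*m/3 + 10*K/3 (N(K, m) = 10*(K - m)/3 = -10*m/3 + 10*K/3)
c(B, f) = 4*f**2 (c(B, f) = (2*f)**2 = 4*f**2)
(N(-200, 219) + 29054)*(-7421 + c(23, t(6))) = ((-10/3*219 + (10/3)*(-200)) + 29054)*(-7421 + 4*0**2) = ((-730 - 2000/3) + 29054)*(-7421 + 4*0) = (-4190/3 + 29054)*(-7421 + 0) = (82972/3)*(-7421) = -615735212/3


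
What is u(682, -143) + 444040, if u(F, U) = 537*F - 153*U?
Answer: 832153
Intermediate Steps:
u(F, U) = -153*U + 537*F
u(682, -143) + 444040 = (-153*(-143) + 537*682) + 444040 = (21879 + 366234) + 444040 = 388113 + 444040 = 832153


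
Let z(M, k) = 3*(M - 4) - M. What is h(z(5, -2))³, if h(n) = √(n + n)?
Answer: -8*I ≈ -8.0*I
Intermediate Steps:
z(M, k) = -12 + 2*M (z(M, k) = 3*(-4 + M) - M = (-12 + 3*M) - M = -12 + 2*M)
h(n) = √2*√n (h(n) = √(2*n) = √2*√n)
h(z(5, -2))³ = (√2*√(-12 + 2*5))³ = (√2*√(-12 + 10))³ = (√2*√(-2))³ = (√2*(I*√2))³ = (2*I)³ = -8*I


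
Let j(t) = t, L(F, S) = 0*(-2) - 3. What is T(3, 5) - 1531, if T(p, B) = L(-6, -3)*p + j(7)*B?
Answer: -1505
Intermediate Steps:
L(F, S) = -3 (L(F, S) = 0 - 3 = -3)
T(p, B) = -3*p + 7*B
T(3, 5) - 1531 = (-3*3 + 7*5) - 1531 = (-9 + 35) - 1531 = 26 - 1531 = -1505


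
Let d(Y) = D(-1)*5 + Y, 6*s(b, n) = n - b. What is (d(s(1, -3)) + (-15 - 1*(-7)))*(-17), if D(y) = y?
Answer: 697/3 ≈ 232.33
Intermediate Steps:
s(b, n) = -b/6 + n/6 (s(b, n) = (n - b)/6 = -b/6 + n/6)
d(Y) = -5 + Y (d(Y) = -1*5 + Y = -5 + Y)
(d(s(1, -3)) + (-15 - 1*(-7)))*(-17) = ((-5 + (-⅙*1 + (⅙)*(-3))) + (-15 - 1*(-7)))*(-17) = ((-5 + (-⅙ - ½)) + (-15 + 7))*(-17) = ((-5 - ⅔) - 8)*(-17) = (-17/3 - 8)*(-17) = -41/3*(-17) = 697/3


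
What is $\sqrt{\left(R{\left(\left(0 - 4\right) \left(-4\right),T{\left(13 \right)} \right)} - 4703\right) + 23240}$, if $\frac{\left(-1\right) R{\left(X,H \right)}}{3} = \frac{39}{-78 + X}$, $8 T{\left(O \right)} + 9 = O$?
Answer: $\frac{\sqrt{71263482}}{62} \approx 136.16$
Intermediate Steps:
$T{\left(O \right)} = - \frac{9}{8} + \frac{O}{8}$
$R{\left(X,H \right)} = - \frac{117}{-78 + X}$ ($R{\left(X,H \right)} = - 3 \frac{39}{-78 + X} = - \frac{117}{-78 + X}$)
$\sqrt{\left(R{\left(\left(0 - 4\right) \left(-4\right),T{\left(13 \right)} \right)} - 4703\right) + 23240} = \sqrt{\left(- \frac{117}{-78 + \left(0 - 4\right) \left(-4\right)} - 4703\right) + 23240} = \sqrt{\left(- \frac{117}{-78 - -16} - 4703\right) + 23240} = \sqrt{\left(- \frac{117}{-78 + 16} - 4703\right) + 23240} = \sqrt{\left(- \frac{117}{-62} - 4703\right) + 23240} = \sqrt{\left(\left(-117\right) \left(- \frac{1}{62}\right) - 4703\right) + 23240} = \sqrt{\left(\frac{117}{62} - 4703\right) + 23240} = \sqrt{- \frac{291469}{62} + 23240} = \sqrt{\frac{1149411}{62}} = \frac{\sqrt{71263482}}{62}$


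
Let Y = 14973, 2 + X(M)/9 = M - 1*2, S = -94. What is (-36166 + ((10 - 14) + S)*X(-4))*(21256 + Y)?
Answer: -1054626190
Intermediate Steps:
X(M) = -36 + 9*M (X(M) = -18 + 9*(M - 1*2) = -18 + 9*(M - 2) = -18 + 9*(-2 + M) = -18 + (-18 + 9*M) = -36 + 9*M)
(-36166 + ((10 - 14) + S)*X(-4))*(21256 + Y) = (-36166 + ((10 - 14) - 94)*(-36 + 9*(-4)))*(21256 + 14973) = (-36166 + (-4 - 94)*(-36 - 36))*36229 = (-36166 - 98*(-72))*36229 = (-36166 + 7056)*36229 = -29110*36229 = -1054626190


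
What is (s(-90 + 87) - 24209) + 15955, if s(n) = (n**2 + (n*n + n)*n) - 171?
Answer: -8434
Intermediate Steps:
s(n) = -171 + n**2 + n*(n + n**2) (s(n) = (n**2 + (n**2 + n)*n) - 171 = (n**2 + (n + n**2)*n) - 171 = (n**2 + n*(n + n**2)) - 171 = -171 + n**2 + n*(n + n**2))
(s(-90 + 87) - 24209) + 15955 = ((-171 + (-90 + 87)**3 + 2*(-90 + 87)**2) - 24209) + 15955 = ((-171 + (-3)**3 + 2*(-3)**2) - 24209) + 15955 = ((-171 - 27 + 2*9) - 24209) + 15955 = ((-171 - 27 + 18) - 24209) + 15955 = (-180 - 24209) + 15955 = -24389 + 15955 = -8434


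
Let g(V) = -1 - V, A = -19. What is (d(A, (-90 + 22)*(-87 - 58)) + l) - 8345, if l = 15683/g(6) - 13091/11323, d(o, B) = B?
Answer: -4429987/6097 ≈ -726.58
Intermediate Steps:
l = -13666942/6097 (l = 15683/(-1 - 1*6) - 13091/11323 = 15683/(-1 - 6) - 13091*1/11323 = 15683/(-7) - 1007/871 = 15683*(-⅐) - 1007/871 = -15683/7 - 1007/871 = -13666942/6097 ≈ -2241.6)
(d(A, (-90 + 22)*(-87 - 58)) + l) - 8345 = ((-90 + 22)*(-87 - 58) - 13666942/6097) - 8345 = (-68*(-145) - 13666942/6097) - 8345 = (9860 - 13666942/6097) - 8345 = 46449478/6097 - 8345 = -4429987/6097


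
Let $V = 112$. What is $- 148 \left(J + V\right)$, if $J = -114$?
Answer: $296$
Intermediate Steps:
$- 148 \left(J + V\right) = - 148 \left(-114 + 112\right) = \left(-148\right) \left(-2\right) = 296$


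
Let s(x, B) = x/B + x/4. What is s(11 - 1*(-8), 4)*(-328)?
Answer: -3116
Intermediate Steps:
s(x, B) = x/4 + x/B (s(x, B) = x/B + x*(1/4) = x/B + x/4 = x/4 + x/B)
s(11 - 1*(-8), 4)*(-328) = ((11 - 1*(-8))/4 + (11 - 1*(-8))/4)*(-328) = ((11 + 8)/4 + (11 + 8)*(1/4))*(-328) = ((1/4)*19 + 19*(1/4))*(-328) = (19/4 + 19/4)*(-328) = (19/2)*(-328) = -3116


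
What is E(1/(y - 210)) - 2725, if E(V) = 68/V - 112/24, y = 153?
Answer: -19817/3 ≈ -6605.7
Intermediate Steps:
E(V) = -14/3 + 68/V (E(V) = 68/V - 112*1/24 = 68/V - 14/3 = -14/3 + 68/V)
E(1/(y - 210)) - 2725 = (-14/3 + 68/(1/(153 - 210))) - 2725 = (-14/3 + 68/(1/(-57))) - 2725 = (-14/3 + 68/(-1/57)) - 2725 = (-14/3 + 68*(-57)) - 2725 = (-14/3 - 3876) - 2725 = -11642/3 - 2725 = -19817/3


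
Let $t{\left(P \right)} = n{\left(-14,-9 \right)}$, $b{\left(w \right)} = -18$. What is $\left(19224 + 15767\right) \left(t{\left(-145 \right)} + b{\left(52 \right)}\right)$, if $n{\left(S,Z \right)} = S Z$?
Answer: $3779028$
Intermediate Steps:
$t{\left(P \right)} = 126$ ($t{\left(P \right)} = \left(-14\right) \left(-9\right) = 126$)
$\left(19224 + 15767\right) \left(t{\left(-145 \right)} + b{\left(52 \right)}\right) = \left(19224 + 15767\right) \left(126 - 18\right) = 34991 \cdot 108 = 3779028$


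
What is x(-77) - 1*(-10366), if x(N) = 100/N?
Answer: 798082/77 ≈ 10365.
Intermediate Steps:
x(-77) - 1*(-10366) = 100/(-77) - 1*(-10366) = 100*(-1/77) + 10366 = -100/77 + 10366 = 798082/77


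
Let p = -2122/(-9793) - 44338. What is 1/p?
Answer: -9793/434199912 ≈ -2.2554e-5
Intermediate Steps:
p = -434199912/9793 (p = -2122*(-1/9793) - 44338 = 2122/9793 - 44338 = -434199912/9793 ≈ -44338.)
1/p = 1/(-434199912/9793) = -9793/434199912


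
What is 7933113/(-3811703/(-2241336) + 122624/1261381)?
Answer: 22428327662098814808/5082851327507 ≈ 4.4125e+6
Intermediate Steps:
7933113/(-3811703/(-2241336) + 122624/1261381) = 7933113/(-3811703*(-1/2241336) + 122624*(1/1261381)) = 7933113/(3811703/2241336 + 122624/1261381) = 7933113/(5082851327507/2827178645016) = 7933113*(2827178645016/5082851327507) = 22428327662098814808/5082851327507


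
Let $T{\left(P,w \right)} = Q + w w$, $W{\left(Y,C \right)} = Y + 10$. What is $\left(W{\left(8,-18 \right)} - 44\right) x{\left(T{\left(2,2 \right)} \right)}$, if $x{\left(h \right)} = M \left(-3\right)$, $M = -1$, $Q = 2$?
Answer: $-78$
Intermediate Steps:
$W{\left(Y,C \right)} = 10 + Y$
$T{\left(P,w \right)} = 2 + w^{2}$ ($T{\left(P,w \right)} = 2 + w w = 2 + w^{2}$)
$x{\left(h \right)} = 3$ ($x{\left(h \right)} = \left(-1\right) \left(-3\right) = 3$)
$\left(W{\left(8,-18 \right)} - 44\right) x{\left(T{\left(2,2 \right)} \right)} = \left(\left(10 + 8\right) - 44\right) 3 = \left(18 - 44\right) 3 = \left(-26\right) 3 = -78$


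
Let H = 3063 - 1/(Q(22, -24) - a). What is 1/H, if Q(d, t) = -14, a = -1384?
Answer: 1370/4196309 ≈ 0.00032648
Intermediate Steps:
H = 4196309/1370 (H = 3063 - 1/(-14 - 1*(-1384)) = 3063 - 1/(-14 + 1384) = 3063 - 1/1370 = 4196309/1370 ≈ 3063.0)
1/H = 1/(4196309/1370) = 1370/4196309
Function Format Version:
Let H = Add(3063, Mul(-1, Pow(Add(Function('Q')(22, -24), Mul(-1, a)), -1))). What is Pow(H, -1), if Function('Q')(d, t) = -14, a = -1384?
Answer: Rational(1370, 4196309) ≈ 0.00032648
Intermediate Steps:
H = Rational(4196309, 1370) (H = Add(3063, Mul(-1, Pow(Add(-14, Mul(-1, -1384)), -1))) = Add(3063, Mul(-1, Pow(Add(-14, 1384), -1))) = Add(3063, Mul(-1, Pow(1370, -1))) = Add(3063, Mul(-1, Rational(1, 1370))) = Add(3063, Rational(-1, 1370)) = Rational(4196309, 1370) ≈ 3063.0)
Pow(H, -1) = Pow(Rational(4196309, 1370), -1) = Rational(1370, 4196309)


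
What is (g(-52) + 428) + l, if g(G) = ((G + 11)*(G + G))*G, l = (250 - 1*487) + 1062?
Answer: -220475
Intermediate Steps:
l = 825 (l = (250 - 487) + 1062 = -237 + 1062 = 825)
g(G) = 2*G²*(11 + G) (g(G) = ((11 + G)*(2*G))*G = (2*G*(11 + G))*G = 2*G²*(11 + G))
(g(-52) + 428) + l = (2*(-52)²*(11 - 52) + 428) + 825 = (2*2704*(-41) + 428) + 825 = (-221728 + 428) + 825 = -221300 + 825 = -220475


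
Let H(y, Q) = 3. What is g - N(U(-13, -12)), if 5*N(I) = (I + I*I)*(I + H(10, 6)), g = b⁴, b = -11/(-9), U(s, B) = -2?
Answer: 60083/32805 ≈ 1.8315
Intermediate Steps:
b = 11/9 (b = -11*(-⅑) = 11/9 ≈ 1.2222)
g = 14641/6561 (g = (11/9)⁴ = 14641/6561 ≈ 2.2315)
N(I) = (3 + I)*(I + I²)/5 (N(I) = ((I + I*I)*(I + 3))/5 = ((I + I²)*(3 + I))/5 = ((3 + I)*(I + I²))/5 = (3 + I)*(I + I²)/5)
g - N(U(-13, -12)) = 14641/6561 - (-2)*(3 + (-2)² + 4*(-2))/5 = 14641/6561 - (-2)*(3 + 4 - 8)/5 = 14641/6561 - (-2)*(-1)/5 = 14641/6561 - 1*⅖ = 14641/6561 - ⅖ = 60083/32805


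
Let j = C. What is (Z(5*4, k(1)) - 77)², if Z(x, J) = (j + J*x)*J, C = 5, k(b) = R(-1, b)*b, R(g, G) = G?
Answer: 2704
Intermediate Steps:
k(b) = b² (k(b) = b*b = b²)
j = 5
Z(x, J) = J*(5 + J*x) (Z(x, J) = (5 + J*x)*J = J*(5 + J*x))
(Z(5*4, k(1)) - 77)² = (1²*(5 + 1²*(5*4)) - 77)² = (1*(5 + 1*20) - 77)² = (1*(5 + 20) - 77)² = (1*25 - 77)² = (25 - 77)² = (-52)² = 2704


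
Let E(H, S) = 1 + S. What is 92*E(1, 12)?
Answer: 1196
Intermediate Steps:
92*E(1, 12) = 92*(1 + 12) = 92*13 = 1196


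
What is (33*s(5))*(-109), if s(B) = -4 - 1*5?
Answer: 32373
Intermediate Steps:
s(B) = -9 (s(B) = -4 - 5 = -9)
(33*s(5))*(-109) = (33*(-9))*(-109) = -297*(-109) = 32373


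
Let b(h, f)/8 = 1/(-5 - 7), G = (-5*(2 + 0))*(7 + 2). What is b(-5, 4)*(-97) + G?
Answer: -76/3 ≈ -25.333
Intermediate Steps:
G = -90 (G = -5*2*9 = -10*9 = -90)
b(h, f) = -2/3 (b(h, f) = 8/(-5 - 7) = 8/(-12) = 8*(-1/12) = -2/3)
b(-5, 4)*(-97) + G = -2/3*(-97) - 90 = 194/3 - 90 = -76/3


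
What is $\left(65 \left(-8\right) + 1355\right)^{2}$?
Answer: $697225$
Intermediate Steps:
$\left(65 \left(-8\right) + 1355\right)^{2} = \left(-520 + 1355\right)^{2} = 835^{2} = 697225$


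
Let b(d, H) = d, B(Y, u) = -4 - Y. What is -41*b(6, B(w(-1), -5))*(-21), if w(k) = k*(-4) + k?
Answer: 5166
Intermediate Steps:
w(k) = -3*k (w(k) = -4*k + k = -3*k)
-41*b(6, B(w(-1), -5))*(-21) = -41*6*(-21) = -246*(-21) = 5166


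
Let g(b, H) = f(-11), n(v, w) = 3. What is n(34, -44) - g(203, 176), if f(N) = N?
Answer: 14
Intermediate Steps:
g(b, H) = -11
n(34, -44) - g(203, 176) = 3 - 1*(-11) = 3 + 11 = 14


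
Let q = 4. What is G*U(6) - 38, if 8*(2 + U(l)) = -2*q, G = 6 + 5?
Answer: -71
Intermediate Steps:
G = 11
U(l) = -3 (U(l) = -2 + (-2*4)/8 = -2 + (⅛)*(-8) = -2 - 1 = -3)
G*U(6) - 38 = 11*(-3) - 38 = -33 - 38 = -71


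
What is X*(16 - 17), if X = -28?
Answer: 28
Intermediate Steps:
X*(16 - 17) = -28*(16 - 17) = -28*(-1) = 28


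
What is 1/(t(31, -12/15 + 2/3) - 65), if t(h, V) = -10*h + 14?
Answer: -1/361 ≈ -0.0027701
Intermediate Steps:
t(h, V) = 14 - 10*h
1/(t(31, -12/15 + 2/3) - 65) = 1/((14 - 10*31) - 65) = 1/((14 - 310) - 65) = 1/(-296 - 65) = 1/(-361) = -1/361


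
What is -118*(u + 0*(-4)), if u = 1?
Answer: -118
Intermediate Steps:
-118*(u + 0*(-4)) = -118*(1 + 0*(-4)) = -118*(1 + 0) = -118*1 = -118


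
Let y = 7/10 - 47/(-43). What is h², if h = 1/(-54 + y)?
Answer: 184900/503957601 ≈ 0.00036690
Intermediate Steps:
y = 771/430 (y = 7*(⅒) - 47*(-1/43) = 7/10 + 47/43 = 771/430 ≈ 1.7930)
h = -430/22449 (h = 1/(-54 + 771/430) = 1/(-22449/430) = -430/22449 ≈ -0.019155)
h² = (-430/22449)² = 184900/503957601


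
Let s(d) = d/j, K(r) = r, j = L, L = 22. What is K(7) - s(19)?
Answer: 135/22 ≈ 6.1364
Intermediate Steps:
j = 22
s(d) = d/22
K(7) - s(19) = 7 - 19/22 = 135/22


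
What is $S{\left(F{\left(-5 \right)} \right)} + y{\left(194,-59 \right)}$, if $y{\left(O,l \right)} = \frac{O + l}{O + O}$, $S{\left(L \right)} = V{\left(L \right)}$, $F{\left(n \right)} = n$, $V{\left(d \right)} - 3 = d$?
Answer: $- \frac{641}{388} \approx -1.6521$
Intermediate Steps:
$V{\left(d \right)} = 3 + d$
$S{\left(L \right)} = 3 + L$
$y{\left(O,l \right)} = \frac{O + l}{2 O}$
$S{\left(F{\left(-5 \right)} \right)} + y{\left(194,-59 \right)} = \left(3 - 5\right) + \frac{194 - 59}{2 \cdot 194} = -2 + \frac{1}{2} \cdot \frac{1}{194} \cdot 135 = -2 + \frac{135}{388} = - \frac{641}{388}$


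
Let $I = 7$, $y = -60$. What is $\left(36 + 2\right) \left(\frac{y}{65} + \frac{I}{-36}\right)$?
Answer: $- \frac{9937}{234} \approx -42.466$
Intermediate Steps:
$\left(36 + 2\right) \left(\frac{y}{65} + \frac{I}{-36}\right) = \left(36 + 2\right) \left(- \frac{60}{65} + \frac{7}{-36}\right) = 38 \left(\left(-60\right) \frac{1}{65} + 7 \left(- \frac{1}{36}\right)\right) = 38 \left(- \frac{12}{13} - \frac{7}{36}\right) = 38 \left(- \frac{523}{468}\right) = - \frac{9937}{234}$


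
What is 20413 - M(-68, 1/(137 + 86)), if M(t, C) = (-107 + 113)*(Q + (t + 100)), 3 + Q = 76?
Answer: 19783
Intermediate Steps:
Q = 73 (Q = -3 + 76 = 73)
M(t, C) = 1038 + 6*t (M(t, C) = (-107 + 113)*(73 + (t + 100)) = 6*(73 + (100 + t)) = 6*(173 + t) = 1038 + 6*t)
20413 - M(-68, 1/(137 + 86)) = 20413 - (1038 + 6*(-68)) = 20413 - (1038 - 408) = 20413 - 1*630 = 20413 - 630 = 19783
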